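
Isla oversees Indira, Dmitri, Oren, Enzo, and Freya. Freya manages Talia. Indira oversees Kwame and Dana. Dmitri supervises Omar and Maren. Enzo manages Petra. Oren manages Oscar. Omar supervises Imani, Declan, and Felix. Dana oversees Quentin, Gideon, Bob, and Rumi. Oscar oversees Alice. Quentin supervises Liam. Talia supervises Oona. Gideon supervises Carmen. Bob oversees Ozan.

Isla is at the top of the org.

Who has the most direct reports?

Direct-report counts: Isla has 5; Oren has 1; Oscar has 1; Enzo has 1; Dmitri has 2; Omar has 3; Indira has 2; Dana has 4; Bob has 1; Gideon has 1; Quentin has 1; Freya has 1; Talia has 1. The largest is 5, held by Isla.

Isla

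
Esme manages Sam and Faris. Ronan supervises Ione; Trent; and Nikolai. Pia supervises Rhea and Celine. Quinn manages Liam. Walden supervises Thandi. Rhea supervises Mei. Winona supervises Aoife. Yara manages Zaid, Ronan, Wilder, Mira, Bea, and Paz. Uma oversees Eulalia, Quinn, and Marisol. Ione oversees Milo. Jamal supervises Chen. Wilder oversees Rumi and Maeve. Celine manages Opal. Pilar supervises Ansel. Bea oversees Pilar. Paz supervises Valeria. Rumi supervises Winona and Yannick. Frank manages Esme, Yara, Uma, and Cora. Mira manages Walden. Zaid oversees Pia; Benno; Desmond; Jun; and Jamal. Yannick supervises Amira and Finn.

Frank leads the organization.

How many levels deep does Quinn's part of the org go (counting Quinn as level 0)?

1

The longest chain under Quinn runs Quinn → Liam, which is 1 level below Quinn.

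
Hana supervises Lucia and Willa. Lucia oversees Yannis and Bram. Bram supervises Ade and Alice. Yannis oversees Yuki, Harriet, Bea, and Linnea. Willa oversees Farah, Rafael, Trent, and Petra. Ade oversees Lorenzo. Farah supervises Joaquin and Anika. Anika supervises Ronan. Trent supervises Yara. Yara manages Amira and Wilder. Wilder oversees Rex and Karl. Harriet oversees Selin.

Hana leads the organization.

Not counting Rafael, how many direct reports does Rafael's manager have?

Rafael reports to Willa. Willa's other direct reports are Farah, Trent, Petra — 3 peers.

3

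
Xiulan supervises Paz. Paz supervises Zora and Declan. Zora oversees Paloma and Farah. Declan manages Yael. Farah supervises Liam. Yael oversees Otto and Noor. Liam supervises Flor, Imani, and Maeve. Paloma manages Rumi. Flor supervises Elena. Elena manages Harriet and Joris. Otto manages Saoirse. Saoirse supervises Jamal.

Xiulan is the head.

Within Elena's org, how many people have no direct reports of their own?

The people in Elena's organization with no one reporting to them are Harriet, Joris. That is 2.

2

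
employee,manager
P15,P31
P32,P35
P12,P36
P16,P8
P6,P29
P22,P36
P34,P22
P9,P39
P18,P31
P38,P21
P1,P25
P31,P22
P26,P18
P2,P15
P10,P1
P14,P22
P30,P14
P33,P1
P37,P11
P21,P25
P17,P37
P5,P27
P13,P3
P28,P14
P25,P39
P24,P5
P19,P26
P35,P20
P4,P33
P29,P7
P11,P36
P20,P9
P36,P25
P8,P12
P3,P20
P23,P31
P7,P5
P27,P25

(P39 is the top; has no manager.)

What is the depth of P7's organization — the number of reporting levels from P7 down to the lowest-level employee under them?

The longest chain under P7 runs P7 → P29 → P6, which is 2 levels below P7.

2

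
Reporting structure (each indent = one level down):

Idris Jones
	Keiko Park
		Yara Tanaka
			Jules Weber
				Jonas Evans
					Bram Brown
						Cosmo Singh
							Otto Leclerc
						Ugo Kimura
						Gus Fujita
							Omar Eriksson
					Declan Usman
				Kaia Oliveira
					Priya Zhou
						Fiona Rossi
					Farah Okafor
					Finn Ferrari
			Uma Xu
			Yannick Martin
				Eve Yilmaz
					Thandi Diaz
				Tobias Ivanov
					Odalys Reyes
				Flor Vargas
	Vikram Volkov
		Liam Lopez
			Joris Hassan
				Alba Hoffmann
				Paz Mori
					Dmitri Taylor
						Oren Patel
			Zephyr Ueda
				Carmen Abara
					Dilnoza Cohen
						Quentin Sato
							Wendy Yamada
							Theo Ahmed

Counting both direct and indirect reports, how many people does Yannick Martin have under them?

5

Yannick Martin directly manages Eve Yilmaz, Tobias Ivanov, Flor Vargas. Under Eve Yilmaz: Thandi Diaz (1). Under Tobias Ivanov: Odalys Reyes (1). Flor Vargas has no reports. So Yannick Martin's organization is 3 direct reports plus everyone under them: 2 + 2 + 1 = 5.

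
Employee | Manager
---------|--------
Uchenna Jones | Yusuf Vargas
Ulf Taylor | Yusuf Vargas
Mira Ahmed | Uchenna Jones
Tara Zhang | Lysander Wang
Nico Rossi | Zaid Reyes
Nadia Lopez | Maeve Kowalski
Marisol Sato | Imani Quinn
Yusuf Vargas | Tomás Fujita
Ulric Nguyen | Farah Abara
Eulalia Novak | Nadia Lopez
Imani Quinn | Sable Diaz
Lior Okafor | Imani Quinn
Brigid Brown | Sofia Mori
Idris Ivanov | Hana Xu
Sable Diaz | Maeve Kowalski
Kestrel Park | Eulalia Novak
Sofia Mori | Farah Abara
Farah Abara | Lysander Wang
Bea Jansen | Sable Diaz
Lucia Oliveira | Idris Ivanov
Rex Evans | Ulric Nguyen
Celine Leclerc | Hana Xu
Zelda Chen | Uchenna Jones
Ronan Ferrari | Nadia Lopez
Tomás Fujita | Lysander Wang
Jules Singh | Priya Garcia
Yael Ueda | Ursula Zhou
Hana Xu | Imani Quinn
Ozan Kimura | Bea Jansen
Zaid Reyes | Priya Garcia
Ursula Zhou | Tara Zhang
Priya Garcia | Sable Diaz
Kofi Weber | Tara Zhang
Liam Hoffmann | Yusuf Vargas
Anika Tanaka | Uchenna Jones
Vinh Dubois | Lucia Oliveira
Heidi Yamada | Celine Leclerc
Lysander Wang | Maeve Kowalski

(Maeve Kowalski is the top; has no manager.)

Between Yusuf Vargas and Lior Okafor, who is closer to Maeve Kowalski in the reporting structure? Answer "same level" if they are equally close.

same level

Both Yusuf Vargas and Lior Okafor are 3 levels below Maeve Kowalski.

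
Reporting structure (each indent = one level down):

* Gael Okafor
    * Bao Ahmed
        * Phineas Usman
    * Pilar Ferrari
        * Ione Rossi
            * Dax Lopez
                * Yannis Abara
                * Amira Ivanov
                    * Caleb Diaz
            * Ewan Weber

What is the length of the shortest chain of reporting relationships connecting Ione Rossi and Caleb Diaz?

Caleb Diaz is in Ione Rossi's organization: the chain from Caleb Diaz up to Ione Rossi is Caleb Diaz → Amira Ivanov → Dax Lopez → Ione Rossi, which is 3 links.

3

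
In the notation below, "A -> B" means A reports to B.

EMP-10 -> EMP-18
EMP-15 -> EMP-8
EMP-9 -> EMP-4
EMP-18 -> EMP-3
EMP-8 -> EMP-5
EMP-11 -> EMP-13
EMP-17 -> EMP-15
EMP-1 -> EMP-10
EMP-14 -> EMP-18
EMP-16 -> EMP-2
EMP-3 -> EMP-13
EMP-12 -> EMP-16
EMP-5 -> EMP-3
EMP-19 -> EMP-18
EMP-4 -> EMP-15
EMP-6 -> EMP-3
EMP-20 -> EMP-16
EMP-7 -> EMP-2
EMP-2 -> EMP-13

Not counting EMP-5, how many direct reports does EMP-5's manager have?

2

EMP-5 reports to EMP-3. EMP-3's other direct reports are EMP-18, EMP-6 — 2 peers.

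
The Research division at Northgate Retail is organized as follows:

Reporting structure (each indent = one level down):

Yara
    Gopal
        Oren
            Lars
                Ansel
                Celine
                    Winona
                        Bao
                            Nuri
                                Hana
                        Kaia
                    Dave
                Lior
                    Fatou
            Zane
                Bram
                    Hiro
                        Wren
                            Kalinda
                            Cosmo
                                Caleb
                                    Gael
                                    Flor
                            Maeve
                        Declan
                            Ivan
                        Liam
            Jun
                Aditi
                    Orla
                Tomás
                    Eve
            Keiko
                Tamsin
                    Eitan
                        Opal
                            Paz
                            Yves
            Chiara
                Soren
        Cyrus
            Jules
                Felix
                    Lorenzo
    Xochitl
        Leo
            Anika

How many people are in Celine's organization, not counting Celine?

6

Celine directly manages Winona, Dave. Under Winona: Kaia, Bao, Nuri, Hana (4). Dave has no reports. So Celine's organization is 2 direct reports plus everyone under them: 5 + 1 = 6.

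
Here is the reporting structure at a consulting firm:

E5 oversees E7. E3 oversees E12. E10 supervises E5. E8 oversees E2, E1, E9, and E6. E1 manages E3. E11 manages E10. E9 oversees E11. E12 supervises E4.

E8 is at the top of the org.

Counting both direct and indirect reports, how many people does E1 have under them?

E1 directly manages E3. Under E3: E12, E4 (2). That's 3 in total.

3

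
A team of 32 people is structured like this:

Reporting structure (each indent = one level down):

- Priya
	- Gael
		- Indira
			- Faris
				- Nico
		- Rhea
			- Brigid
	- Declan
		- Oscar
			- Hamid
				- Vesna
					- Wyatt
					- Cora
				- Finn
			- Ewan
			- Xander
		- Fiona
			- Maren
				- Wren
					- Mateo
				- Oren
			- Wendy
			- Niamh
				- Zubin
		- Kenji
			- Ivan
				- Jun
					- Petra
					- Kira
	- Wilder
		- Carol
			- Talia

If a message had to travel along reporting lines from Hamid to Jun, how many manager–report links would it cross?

Hamid is 2 levels below Declan, and Jun is 3 levels below Declan (their lowest common manager). The shortest path runs up from Hamid to Declan and back down to Jun: 2 + 3 = 5 links.

5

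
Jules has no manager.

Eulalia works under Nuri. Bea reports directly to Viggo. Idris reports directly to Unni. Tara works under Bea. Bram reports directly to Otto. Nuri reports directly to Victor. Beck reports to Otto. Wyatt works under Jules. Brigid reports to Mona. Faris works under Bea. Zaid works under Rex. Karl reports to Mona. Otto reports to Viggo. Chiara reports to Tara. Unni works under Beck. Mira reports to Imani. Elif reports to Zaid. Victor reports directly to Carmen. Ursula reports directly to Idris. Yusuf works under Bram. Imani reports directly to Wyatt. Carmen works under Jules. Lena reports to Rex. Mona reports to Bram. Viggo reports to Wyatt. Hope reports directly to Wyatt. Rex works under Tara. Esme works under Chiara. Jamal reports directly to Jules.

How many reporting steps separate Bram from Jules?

4

Chain from Bram up to Jules: Bram → Otto → Viggo → Wyatt → Jules. That is 4 steps up, so Bram is 4 levels below Jules.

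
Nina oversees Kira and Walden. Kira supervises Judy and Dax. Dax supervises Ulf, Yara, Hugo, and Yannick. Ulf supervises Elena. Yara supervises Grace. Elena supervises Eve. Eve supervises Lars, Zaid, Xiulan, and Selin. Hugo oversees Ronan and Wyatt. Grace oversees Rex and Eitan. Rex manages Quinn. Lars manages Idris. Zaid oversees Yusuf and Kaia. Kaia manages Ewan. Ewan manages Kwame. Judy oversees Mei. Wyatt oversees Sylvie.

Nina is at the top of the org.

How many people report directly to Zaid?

2

Zaid directly manages Yusuf, Kaia. That is 2 direct reports.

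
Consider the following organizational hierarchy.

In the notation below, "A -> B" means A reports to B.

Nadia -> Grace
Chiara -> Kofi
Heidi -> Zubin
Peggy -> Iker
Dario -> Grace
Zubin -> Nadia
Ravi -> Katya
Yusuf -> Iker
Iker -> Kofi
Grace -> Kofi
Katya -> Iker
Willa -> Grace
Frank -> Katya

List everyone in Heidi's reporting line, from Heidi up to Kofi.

Heidi reports to Zubin. Zubin reports to Nadia. Nadia reports to Grace. Grace reports to Kofi. Kofi is at the top.

Heidi -> Zubin -> Nadia -> Grace -> Kofi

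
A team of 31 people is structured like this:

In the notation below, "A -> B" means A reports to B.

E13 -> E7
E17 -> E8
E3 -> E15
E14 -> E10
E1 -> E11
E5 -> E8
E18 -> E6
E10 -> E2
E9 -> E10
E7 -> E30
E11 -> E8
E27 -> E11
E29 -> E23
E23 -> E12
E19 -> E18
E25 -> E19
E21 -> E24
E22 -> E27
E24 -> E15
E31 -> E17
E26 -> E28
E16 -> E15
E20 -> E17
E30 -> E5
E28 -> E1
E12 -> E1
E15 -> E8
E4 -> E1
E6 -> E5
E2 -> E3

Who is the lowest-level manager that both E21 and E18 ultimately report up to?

E21's chain of managers is E24, E15, E8. E18's chain of managers is E6, E5, E8. The first manager that appears in both chains is E8.

E8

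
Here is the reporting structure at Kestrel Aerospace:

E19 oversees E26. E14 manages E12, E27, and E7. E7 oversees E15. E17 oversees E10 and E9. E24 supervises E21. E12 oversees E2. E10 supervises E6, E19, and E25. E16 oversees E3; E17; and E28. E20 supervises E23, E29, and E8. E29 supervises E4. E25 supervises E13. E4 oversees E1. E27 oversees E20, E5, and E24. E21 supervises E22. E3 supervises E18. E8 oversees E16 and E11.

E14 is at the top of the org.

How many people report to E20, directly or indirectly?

E20 directly manages E8, E29, E23. Under E8: E11, E16, E28, E17, E9, E10, E25, E13, E19, E26, E6, E3, E18 (13). Under E29: E4, E1 (2). E23 has no reports. So E20's organization is 3 direct reports plus everyone under them: 14 + 3 + 1 = 18.

18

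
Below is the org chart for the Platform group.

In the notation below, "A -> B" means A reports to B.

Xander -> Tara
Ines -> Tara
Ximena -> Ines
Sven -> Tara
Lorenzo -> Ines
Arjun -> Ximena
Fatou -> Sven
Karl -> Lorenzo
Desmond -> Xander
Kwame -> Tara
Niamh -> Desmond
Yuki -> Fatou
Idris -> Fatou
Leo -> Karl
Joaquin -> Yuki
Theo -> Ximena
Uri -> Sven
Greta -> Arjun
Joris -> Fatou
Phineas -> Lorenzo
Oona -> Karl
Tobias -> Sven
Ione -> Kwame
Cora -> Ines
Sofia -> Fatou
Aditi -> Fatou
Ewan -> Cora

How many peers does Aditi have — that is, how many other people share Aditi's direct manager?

Aditi reports to Fatou. Fatou's other direct reports are Yuki, Idris, Joris, Sofia — 4 peers.

4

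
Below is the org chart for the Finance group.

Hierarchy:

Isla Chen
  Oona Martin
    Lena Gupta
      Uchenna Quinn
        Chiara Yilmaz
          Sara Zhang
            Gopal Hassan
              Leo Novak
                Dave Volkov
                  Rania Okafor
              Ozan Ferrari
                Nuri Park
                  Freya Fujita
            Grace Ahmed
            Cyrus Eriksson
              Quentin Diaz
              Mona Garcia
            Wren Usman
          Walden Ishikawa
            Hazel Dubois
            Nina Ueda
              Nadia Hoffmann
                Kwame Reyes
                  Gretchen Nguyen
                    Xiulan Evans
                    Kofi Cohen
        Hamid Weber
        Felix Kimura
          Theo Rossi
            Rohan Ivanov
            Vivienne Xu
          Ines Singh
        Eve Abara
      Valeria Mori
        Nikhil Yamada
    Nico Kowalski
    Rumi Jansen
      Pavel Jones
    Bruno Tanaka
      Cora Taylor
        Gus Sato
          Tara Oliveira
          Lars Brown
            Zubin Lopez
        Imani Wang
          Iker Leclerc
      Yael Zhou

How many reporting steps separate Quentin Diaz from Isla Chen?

Chain from Quentin Diaz up to Isla Chen: Quentin Diaz → Cyrus Eriksson → Sara Zhang → Chiara Yilmaz → Uchenna Quinn → Lena Gupta → Oona Martin → Isla Chen. That is 7 steps up, so Quentin Diaz is 7 levels below Isla Chen.

7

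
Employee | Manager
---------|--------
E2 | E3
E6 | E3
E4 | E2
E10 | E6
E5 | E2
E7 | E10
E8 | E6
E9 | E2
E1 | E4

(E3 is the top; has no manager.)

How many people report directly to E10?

1

E10 directly manages E7. That is 1 direct report.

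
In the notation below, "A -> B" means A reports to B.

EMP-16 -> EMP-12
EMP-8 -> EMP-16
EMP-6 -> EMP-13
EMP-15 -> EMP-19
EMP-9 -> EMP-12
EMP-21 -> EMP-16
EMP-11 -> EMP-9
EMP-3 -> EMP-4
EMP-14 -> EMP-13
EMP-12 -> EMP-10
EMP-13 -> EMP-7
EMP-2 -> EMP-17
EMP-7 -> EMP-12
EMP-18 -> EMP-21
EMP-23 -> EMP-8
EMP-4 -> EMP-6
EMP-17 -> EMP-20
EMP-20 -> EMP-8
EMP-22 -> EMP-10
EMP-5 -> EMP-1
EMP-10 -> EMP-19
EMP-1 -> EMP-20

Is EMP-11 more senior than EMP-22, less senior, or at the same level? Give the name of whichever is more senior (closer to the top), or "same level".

EMP-22

EMP-11 is 4 levels below EMP-19; EMP-22 is 2. EMP-22 is higher.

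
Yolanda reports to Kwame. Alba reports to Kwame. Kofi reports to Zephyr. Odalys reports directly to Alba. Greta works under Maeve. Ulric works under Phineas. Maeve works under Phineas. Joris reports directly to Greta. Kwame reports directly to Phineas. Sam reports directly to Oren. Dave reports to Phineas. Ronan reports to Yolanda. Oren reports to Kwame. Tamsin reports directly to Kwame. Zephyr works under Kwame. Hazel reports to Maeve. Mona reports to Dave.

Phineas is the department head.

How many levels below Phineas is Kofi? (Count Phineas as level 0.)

Chain from Kofi up to Phineas: Kofi → Zephyr → Kwame → Phineas. That is 3 steps up, so Kofi is 3 levels below Phineas.

3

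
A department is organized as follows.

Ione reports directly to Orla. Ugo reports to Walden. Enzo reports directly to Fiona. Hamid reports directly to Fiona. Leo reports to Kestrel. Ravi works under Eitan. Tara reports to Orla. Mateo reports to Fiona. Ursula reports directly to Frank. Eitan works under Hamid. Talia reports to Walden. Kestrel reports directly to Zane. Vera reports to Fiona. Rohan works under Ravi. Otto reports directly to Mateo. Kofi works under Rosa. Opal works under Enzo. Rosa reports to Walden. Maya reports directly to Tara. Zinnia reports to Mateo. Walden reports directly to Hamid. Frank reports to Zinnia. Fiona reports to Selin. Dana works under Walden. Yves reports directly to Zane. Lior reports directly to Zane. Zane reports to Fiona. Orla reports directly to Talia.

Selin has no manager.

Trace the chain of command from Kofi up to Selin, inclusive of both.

Kofi -> Rosa -> Walden -> Hamid -> Fiona -> Selin

Kofi reports to Rosa. Rosa reports to Walden. Walden reports to Hamid. Hamid reports to Fiona. Fiona reports to Selin. Selin is at the top.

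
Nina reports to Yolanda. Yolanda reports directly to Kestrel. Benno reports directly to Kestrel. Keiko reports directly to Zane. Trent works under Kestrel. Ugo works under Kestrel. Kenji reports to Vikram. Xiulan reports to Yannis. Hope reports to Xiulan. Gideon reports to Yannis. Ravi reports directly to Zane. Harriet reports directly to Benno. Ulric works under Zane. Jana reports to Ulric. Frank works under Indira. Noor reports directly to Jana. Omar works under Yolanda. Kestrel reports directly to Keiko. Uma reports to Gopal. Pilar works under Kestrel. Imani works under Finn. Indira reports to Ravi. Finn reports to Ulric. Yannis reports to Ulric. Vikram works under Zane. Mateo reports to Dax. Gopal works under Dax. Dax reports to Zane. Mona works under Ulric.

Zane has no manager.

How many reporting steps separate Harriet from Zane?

4

Chain from Harriet up to Zane: Harriet → Benno → Kestrel → Keiko → Zane. That is 4 steps up, so Harriet is 4 levels below Zane.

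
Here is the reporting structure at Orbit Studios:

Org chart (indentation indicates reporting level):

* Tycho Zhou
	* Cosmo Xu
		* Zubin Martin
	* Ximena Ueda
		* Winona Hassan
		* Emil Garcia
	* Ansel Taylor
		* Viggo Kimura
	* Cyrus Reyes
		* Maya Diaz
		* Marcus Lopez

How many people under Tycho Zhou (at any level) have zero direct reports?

6

The people in Tycho Zhou's organization with no one reporting to them are Marcus Lopez, Maya Diaz, Viggo Kimura, Emil Garcia, Winona Hassan, Zubin Martin. That is 6.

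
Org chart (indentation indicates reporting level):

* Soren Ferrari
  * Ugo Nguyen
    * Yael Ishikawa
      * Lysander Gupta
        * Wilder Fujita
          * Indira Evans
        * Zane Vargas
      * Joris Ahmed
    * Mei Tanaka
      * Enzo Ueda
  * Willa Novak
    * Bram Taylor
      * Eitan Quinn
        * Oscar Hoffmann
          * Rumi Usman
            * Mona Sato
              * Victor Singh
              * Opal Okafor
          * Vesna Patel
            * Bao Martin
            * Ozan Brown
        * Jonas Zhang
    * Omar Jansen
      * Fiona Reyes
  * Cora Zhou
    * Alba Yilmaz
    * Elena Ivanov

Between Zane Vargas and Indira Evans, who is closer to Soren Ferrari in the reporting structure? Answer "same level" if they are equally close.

Zane Vargas

Zane Vargas is 4 levels below Soren Ferrari; Indira Evans is 5. Zane Vargas is higher.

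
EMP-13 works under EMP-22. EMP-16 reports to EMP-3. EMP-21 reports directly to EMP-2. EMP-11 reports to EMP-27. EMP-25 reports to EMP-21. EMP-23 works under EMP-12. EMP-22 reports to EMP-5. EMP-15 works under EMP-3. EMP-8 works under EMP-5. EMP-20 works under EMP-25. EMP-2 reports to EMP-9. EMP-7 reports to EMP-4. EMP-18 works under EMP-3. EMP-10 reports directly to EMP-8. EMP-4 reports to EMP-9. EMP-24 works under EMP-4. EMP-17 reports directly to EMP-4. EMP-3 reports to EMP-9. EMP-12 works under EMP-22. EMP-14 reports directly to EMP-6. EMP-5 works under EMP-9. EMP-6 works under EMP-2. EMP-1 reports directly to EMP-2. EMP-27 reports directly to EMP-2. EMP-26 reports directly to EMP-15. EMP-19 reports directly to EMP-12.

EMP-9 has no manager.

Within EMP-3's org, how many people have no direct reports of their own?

The people in EMP-3's organization with no one reporting to them are EMP-16, EMP-26, EMP-18. That is 3.

3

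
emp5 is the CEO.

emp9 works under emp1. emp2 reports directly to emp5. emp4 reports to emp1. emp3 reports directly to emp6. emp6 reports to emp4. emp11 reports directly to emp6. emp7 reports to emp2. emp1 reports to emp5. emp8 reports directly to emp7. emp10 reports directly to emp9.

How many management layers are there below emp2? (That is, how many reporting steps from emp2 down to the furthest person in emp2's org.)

The longest chain under emp2 runs emp2 → emp7 → emp8, which is 2 levels below emp2.

2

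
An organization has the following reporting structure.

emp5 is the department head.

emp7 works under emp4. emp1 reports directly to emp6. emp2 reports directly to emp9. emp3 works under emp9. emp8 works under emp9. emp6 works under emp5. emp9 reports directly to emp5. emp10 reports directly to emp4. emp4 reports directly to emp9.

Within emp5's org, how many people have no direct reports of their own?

6

The people in emp5's organization with no one reporting to them are emp3, emp8, emp2, emp10, emp7, emp1. That is 6.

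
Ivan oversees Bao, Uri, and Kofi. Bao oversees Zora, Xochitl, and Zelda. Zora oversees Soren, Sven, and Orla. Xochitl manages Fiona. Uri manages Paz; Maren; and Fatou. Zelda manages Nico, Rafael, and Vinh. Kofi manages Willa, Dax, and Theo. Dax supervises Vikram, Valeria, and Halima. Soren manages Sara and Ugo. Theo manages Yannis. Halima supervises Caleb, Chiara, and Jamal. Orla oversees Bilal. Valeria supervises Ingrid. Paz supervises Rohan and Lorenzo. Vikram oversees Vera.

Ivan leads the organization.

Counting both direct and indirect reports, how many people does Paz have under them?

Paz directly manages Rohan, Lorenzo. Rohan has no reports. Lorenzo has no reports. So Paz's organization is 2 direct reports plus everyone under them: 1 + 1 = 2.

2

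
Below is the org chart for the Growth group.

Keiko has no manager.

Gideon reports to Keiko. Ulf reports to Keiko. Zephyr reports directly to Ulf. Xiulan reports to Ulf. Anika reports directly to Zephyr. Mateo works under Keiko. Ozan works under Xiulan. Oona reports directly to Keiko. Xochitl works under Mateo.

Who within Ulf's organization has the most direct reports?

Ulf

Direct-report counts within Ulf's organization: Ulf has 2; Xiulan has 1; Zephyr has 1. The largest is 2, held by Ulf.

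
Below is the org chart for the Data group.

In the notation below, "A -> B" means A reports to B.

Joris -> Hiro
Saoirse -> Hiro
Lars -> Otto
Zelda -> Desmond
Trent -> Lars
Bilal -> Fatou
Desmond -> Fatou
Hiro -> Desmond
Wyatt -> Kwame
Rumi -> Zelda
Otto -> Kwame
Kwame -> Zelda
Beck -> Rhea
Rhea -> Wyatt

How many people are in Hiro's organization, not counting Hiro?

Hiro directly manages Saoirse, Joris. Saoirse has no reports. Joris has no reports. So Hiro's organization is 2 direct reports plus everyone under them: 1 + 1 = 2.

2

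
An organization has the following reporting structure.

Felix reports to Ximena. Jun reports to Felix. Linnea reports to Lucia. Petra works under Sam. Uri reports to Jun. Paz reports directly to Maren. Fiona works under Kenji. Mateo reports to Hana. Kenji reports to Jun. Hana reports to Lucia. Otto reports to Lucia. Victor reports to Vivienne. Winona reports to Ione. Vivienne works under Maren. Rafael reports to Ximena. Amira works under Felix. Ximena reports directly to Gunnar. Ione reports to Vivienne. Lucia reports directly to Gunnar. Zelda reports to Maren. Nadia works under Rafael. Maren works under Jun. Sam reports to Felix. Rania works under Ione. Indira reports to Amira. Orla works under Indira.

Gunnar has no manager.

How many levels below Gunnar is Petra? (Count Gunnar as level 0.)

Chain from Petra up to Gunnar: Petra → Sam → Felix → Ximena → Gunnar. That is 4 steps up, so Petra is 4 levels below Gunnar.

4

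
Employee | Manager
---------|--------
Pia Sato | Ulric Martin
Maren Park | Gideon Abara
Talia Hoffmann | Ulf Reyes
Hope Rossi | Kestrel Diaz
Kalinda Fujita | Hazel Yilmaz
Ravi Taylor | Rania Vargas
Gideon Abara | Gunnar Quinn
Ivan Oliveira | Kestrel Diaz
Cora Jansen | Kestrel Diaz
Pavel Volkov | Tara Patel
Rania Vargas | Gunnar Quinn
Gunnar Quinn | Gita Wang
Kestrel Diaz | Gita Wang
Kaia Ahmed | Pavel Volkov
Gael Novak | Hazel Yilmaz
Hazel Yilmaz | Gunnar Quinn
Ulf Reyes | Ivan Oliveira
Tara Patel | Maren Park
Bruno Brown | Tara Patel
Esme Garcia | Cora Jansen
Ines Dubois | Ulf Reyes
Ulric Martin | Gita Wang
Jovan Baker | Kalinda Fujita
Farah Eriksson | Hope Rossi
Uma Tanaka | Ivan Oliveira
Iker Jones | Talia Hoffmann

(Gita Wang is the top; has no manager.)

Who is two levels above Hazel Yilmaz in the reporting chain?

Hazel Yilmaz reports to Gunnar Quinn, and Gunnar Quinn reports to Gita Wang. So Hazel Yilmaz's skip-level manager is Gita Wang.

Gita Wang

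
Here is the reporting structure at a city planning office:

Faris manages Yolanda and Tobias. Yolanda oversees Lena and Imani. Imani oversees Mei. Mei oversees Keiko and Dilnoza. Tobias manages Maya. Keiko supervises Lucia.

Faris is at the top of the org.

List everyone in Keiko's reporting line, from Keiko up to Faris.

Keiko reports to Mei. Mei reports to Imani. Imani reports to Yolanda. Yolanda reports to Faris. Faris is at the top.

Keiko -> Mei -> Imani -> Yolanda -> Faris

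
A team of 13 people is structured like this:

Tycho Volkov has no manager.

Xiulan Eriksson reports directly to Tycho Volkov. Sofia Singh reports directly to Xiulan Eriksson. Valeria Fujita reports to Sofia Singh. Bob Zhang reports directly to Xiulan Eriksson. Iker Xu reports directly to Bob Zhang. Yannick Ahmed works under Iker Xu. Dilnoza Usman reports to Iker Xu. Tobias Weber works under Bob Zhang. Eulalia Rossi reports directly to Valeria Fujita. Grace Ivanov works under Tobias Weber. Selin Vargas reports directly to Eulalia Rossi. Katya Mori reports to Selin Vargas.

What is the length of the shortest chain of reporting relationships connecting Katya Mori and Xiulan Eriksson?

5

Katya Mori is in Xiulan Eriksson's organization: the chain from Katya Mori up to Xiulan Eriksson is Katya Mori → Selin Vargas → Eulalia Rossi → Valeria Fujita → Sofia Singh → Xiulan Eriksson, which is 5 links.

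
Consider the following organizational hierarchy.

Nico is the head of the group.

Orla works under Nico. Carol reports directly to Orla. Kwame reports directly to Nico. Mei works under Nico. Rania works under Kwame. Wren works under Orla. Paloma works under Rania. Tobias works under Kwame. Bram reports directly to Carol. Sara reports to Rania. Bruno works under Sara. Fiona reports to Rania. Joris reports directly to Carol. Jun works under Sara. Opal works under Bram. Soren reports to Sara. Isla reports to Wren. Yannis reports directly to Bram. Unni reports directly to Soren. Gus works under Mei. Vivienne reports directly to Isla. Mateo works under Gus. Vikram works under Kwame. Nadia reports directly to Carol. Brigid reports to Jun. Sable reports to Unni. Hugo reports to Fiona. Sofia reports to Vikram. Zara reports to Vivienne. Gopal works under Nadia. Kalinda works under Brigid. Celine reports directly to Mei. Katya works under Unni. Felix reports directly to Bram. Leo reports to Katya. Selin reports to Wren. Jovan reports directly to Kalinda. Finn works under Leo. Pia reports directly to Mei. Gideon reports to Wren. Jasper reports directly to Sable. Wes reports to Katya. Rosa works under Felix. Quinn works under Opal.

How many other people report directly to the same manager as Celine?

2

Celine reports to Mei. Mei's other direct reports are Gus, Pia — 2 peers.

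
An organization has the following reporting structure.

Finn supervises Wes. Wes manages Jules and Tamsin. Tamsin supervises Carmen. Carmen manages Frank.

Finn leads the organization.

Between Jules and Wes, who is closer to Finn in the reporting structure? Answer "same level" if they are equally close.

Wes

Jules is 2 levels below Finn; Wes is 1. Wes is higher.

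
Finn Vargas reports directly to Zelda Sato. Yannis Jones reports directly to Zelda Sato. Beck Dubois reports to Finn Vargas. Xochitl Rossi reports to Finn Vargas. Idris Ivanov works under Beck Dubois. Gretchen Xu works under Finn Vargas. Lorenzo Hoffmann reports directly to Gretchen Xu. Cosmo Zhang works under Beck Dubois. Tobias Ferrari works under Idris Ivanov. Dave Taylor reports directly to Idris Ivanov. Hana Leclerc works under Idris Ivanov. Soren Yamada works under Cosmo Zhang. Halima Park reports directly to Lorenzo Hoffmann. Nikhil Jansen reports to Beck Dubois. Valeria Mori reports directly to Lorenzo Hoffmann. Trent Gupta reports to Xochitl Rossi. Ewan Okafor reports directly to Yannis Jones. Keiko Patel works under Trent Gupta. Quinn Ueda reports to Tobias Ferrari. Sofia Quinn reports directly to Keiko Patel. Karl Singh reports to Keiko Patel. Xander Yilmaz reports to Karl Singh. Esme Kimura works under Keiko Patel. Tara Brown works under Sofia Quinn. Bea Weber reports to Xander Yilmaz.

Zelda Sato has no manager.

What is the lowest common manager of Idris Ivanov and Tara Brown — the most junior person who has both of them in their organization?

Idris Ivanov's chain of managers is Beck Dubois, Finn Vargas, Zelda Sato. Tara Brown's chain of managers is Sofia Quinn, Keiko Patel, Trent Gupta, Xochitl Rossi, Finn Vargas, Zelda Sato. The first manager that appears in both chains is Finn Vargas.

Finn Vargas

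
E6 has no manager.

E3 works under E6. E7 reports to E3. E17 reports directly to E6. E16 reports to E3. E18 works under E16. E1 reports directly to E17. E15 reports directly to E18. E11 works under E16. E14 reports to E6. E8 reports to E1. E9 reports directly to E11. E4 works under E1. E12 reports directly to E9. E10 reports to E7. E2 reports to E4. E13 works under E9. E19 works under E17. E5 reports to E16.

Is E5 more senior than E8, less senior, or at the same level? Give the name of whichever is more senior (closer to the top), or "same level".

Both E5 and E8 are 3 levels below E6.

same level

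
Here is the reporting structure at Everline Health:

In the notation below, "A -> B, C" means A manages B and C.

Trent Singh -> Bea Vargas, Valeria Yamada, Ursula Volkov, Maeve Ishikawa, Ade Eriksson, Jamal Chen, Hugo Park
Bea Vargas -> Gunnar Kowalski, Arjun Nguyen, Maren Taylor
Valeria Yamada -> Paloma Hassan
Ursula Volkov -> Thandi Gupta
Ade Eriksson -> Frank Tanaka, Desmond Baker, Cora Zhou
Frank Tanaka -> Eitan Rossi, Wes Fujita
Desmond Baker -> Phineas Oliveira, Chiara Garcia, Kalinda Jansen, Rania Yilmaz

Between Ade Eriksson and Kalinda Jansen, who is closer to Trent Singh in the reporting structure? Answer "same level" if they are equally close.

Ade Eriksson

Ade Eriksson is 1 level below Trent Singh; Kalinda Jansen is 3. Ade Eriksson is higher.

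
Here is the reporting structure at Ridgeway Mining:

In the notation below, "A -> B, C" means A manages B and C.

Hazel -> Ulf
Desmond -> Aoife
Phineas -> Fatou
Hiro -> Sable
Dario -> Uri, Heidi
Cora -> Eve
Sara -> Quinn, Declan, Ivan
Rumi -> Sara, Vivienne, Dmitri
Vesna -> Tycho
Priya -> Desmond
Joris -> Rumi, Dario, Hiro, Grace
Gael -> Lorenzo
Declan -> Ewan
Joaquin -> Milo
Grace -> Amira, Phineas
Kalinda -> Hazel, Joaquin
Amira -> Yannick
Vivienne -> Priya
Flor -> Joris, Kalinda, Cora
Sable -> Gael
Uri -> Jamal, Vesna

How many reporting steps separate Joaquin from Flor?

Chain from Joaquin up to Flor: Joaquin → Kalinda → Flor. That is 2 steps up, so Joaquin is 2 levels below Flor.

2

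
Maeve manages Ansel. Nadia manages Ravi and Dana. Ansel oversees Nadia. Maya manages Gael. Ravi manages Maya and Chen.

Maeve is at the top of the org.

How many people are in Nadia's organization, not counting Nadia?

Nadia directly manages Ravi, Dana. Under Ravi: Chen, Maya, Gael (3). Dana has no reports. So Nadia's organization is 2 direct reports plus everyone under them: 4 + 1 = 5.

5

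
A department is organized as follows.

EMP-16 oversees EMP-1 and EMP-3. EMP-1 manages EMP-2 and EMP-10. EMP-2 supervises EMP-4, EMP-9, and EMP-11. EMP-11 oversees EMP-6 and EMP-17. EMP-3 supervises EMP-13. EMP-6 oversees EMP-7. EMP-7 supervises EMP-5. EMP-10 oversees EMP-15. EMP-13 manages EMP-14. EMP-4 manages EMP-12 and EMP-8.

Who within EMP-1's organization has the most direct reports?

EMP-2

Direct-report counts within EMP-1's organization: EMP-1 has 2; EMP-10 has 1; EMP-2 has 3; EMP-4 has 2; EMP-11 has 2; EMP-6 has 1; EMP-7 has 1. The largest is 3, held by EMP-2.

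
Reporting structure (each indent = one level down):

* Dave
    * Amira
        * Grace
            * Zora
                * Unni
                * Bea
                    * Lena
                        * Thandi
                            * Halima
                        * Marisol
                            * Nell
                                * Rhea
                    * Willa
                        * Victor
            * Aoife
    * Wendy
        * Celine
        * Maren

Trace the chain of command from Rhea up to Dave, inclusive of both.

Rhea reports to Nell. Nell reports to Marisol. Marisol reports to Lena. Lena reports to Bea. Bea reports to Zora. Zora reports to Grace. Grace reports to Amira. Amira reports to Dave. Dave is at the top.

Rhea -> Nell -> Marisol -> Lena -> Bea -> Zora -> Grace -> Amira -> Dave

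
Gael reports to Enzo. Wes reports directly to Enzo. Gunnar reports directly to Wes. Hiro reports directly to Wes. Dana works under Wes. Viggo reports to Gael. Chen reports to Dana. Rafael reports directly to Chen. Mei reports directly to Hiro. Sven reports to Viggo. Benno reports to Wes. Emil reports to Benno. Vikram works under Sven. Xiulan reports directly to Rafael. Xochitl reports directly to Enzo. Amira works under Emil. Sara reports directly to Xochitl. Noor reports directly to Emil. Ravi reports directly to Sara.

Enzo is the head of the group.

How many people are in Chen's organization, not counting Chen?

Chen directly manages Rafael. Under Rafael: Xiulan (1). That's 2 in total.

2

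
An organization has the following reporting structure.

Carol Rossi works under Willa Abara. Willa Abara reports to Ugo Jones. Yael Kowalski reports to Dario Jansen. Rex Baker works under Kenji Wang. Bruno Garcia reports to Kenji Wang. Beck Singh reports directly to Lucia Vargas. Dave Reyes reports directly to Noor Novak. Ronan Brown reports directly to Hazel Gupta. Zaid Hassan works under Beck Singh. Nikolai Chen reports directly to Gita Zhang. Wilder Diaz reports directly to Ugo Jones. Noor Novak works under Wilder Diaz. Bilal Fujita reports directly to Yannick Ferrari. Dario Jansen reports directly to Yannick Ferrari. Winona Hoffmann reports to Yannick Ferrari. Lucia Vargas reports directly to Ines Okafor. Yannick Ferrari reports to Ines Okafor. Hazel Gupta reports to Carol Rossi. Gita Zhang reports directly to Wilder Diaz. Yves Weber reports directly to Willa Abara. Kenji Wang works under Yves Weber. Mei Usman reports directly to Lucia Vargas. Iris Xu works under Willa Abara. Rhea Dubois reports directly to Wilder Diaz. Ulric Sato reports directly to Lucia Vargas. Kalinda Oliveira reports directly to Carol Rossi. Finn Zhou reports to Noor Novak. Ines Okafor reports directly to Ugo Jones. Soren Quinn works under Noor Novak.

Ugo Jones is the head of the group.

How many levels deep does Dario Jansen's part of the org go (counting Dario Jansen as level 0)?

The longest chain under Dario Jansen runs Dario Jansen → Yael Kowalski, which is 1 level below Dario Jansen.

1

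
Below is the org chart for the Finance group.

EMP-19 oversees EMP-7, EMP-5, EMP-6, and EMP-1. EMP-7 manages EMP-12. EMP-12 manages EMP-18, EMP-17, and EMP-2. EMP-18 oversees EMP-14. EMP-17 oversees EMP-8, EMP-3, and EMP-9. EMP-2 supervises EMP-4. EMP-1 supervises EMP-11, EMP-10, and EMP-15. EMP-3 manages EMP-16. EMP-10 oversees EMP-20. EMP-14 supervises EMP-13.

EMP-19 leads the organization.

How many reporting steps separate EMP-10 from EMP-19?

Chain from EMP-10 up to EMP-19: EMP-10 → EMP-1 → EMP-19. That is 2 steps up, so EMP-10 is 2 levels below EMP-19.

2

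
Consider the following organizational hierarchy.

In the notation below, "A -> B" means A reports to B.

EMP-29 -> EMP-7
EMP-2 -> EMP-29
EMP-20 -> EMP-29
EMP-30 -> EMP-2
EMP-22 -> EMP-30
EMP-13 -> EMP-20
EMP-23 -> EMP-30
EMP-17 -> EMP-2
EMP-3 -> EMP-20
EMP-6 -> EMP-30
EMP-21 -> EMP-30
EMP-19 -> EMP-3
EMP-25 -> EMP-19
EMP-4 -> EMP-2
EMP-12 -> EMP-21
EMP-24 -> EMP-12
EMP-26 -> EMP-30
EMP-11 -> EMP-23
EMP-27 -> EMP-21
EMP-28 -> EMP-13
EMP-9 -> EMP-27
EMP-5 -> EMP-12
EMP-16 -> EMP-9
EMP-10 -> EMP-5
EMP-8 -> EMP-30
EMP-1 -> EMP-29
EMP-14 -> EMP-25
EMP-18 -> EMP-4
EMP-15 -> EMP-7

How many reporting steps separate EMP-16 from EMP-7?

7

Chain from EMP-16 up to EMP-7: EMP-16 → EMP-9 → EMP-27 → EMP-21 → EMP-30 → EMP-2 → EMP-29 → EMP-7. That is 7 steps up, so EMP-16 is 7 levels below EMP-7.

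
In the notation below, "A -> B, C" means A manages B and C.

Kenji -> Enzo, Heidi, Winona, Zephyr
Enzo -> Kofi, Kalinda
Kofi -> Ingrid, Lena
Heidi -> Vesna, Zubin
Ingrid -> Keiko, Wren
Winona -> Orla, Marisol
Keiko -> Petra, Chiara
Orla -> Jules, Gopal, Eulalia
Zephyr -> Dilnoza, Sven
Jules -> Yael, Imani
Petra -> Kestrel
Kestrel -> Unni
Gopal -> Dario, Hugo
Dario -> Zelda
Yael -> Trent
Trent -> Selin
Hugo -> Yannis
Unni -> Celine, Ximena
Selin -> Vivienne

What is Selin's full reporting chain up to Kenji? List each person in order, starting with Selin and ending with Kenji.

Selin reports to Trent. Trent reports to Yael. Yael reports to Jules. Jules reports to Orla. Orla reports to Winona. Winona reports to Kenji. Kenji is at the top.

Selin -> Trent -> Yael -> Jules -> Orla -> Winona -> Kenji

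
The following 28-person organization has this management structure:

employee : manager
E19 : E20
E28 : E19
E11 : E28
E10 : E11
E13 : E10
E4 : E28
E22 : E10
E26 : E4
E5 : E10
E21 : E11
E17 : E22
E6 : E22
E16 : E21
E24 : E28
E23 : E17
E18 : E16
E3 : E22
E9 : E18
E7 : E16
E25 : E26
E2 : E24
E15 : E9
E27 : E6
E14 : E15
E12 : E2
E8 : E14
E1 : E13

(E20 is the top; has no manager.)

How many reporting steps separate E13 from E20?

5

Chain from E13 up to E20: E13 → E10 → E11 → E28 → E19 → E20. That is 5 steps up, so E13 is 5 levels below E20.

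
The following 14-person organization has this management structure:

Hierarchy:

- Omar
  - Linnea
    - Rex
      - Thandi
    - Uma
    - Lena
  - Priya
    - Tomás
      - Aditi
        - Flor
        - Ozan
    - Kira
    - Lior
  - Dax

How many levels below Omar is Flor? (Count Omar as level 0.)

Chain from Flor up to Omar: Flor → Aditi → Tomás → Priya → Omar. That is 4 steps up, so Flor is 4 levels below Omar.

4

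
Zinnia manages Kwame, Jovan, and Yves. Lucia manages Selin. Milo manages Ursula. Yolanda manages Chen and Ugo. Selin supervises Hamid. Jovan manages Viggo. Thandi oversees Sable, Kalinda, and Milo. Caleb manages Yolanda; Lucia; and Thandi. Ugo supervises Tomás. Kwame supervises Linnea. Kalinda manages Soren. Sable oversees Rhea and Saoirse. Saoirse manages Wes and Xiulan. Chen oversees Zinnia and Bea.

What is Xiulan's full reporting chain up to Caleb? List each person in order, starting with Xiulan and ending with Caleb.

Xiulan -> Saoirse -> Sable -> Thandi -> Caleb

Xiulan reports to Saoirse. Saoirse reports to Sable. Sable reports to Thandi. Thandi reports to Caleb. Caleb is at the top.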